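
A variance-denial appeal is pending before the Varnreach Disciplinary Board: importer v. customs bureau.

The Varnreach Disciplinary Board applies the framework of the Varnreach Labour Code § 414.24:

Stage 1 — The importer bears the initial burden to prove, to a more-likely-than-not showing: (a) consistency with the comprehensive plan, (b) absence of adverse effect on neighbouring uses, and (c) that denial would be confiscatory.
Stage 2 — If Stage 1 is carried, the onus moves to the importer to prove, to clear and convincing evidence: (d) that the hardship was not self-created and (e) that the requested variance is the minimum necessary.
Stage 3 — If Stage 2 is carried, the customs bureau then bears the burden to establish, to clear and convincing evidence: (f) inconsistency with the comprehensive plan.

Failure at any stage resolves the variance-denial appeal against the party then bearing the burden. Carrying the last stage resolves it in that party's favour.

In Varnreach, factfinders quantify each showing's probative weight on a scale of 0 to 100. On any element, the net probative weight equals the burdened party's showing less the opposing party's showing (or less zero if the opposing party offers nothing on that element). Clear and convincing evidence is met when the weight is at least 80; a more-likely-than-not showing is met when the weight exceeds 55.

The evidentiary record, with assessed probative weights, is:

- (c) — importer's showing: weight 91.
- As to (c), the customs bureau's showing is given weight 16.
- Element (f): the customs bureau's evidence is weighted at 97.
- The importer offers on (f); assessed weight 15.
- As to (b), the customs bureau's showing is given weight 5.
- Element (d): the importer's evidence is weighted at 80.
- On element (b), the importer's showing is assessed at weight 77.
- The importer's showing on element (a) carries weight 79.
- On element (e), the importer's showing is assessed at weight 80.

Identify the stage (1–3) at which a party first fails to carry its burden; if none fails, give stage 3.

Stage 1 (importer, a more-likely-than-not showing, weight exceeds 55): (a) 79 > 55 — meets; (b) net 77−5=72 > 55 — meets; (c) net 91−16=75 > 55 — meets.
  Stage 1 is satisfied; the importer continues to bear the burden.
Stage 2 (importer, clear and convincing evidence, weight is at least 80): (d) 80 ≥ 80 — meets; (e) 80 ≥ 80 — meets.
  The importer carries Stage 2; the customs bureau now bears the burden.
Stage 3 (customs bureau, clear and convincing evidence, weight is at least 80): (f) net 97−15=82 ≥ 80 — meets.
  The customs bureau carries the last stage.
All stages carried — the customs bureau prevails.

stage 3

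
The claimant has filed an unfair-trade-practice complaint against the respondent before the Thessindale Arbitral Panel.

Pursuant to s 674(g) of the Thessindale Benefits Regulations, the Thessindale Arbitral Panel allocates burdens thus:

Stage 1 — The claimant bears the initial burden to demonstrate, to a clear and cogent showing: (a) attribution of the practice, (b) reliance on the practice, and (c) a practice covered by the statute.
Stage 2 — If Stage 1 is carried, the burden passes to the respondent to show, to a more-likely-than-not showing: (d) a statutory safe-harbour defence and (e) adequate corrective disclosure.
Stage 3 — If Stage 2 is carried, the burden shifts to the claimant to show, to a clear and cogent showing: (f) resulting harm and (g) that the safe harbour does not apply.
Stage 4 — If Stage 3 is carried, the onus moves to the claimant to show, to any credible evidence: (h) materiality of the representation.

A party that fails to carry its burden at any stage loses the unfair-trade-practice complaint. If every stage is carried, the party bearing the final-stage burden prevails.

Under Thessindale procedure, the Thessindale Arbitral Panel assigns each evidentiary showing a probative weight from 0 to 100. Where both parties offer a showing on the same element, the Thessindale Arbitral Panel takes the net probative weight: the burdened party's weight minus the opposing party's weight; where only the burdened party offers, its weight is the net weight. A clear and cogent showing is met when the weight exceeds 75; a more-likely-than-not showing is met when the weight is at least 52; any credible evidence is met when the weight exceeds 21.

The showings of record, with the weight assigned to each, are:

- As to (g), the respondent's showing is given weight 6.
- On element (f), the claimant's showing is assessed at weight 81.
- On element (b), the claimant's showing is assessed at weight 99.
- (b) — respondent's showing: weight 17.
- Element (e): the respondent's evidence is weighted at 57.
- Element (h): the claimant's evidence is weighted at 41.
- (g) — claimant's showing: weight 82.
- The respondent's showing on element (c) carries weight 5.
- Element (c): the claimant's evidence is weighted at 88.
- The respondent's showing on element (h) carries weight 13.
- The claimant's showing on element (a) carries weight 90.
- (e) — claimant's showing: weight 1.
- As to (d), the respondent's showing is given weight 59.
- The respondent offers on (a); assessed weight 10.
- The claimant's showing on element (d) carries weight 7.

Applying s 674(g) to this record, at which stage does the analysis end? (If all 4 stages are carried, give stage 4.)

At Stage 1 the claimant must meet a clear and cogent showing (weight exceeds 75): on (a) the weight is 90 less the opposing 10 gives net 80, > 75, so (a) meets the standard; on (b) the weight is 99 less the opposing 17 gives net 82, > 75, so (b) meets the standard; on (c) the weight is 88 less the opposing 5 gives net 83, which does exceed 75, so (c) meets the standard.
  Stage 1 carried; the burden shifts to the respondent.
At Stage 2 the respondent must meet a more-likely-than-not showing (weight is at least 52): on (d) the weight is 59 less the opposing 7 gives net 52, which does reach 52, so (d) meets the standard; on (e) the weight is 57 less the opposing 1 gives net 56, which does reach 52, so (e) meets the standard.
  All elements met. The burden passes to the claimant.
At Stage 3 the claimant must meet a clear and cogent showing (weight exceeds 75): on (f) the weight is 81, > 75, so (f) meets the standard; on (g) the weight is 82 less the opposing 6 gives net 76, which does exceed 75, so (g) meets the standard.
  Stage 3 is satisfied; the claimant continues to bear the burden.
At Stage 4 the claimant must meet any credible evidence (weight exceeds 21): on (h) the weight is 41 less the opposing 13 gives net 28, which does exceed 21, so (h) meets the standard.
  All elements met at the final stage.
With every stage satisfied, the claimant prevails.

stage 4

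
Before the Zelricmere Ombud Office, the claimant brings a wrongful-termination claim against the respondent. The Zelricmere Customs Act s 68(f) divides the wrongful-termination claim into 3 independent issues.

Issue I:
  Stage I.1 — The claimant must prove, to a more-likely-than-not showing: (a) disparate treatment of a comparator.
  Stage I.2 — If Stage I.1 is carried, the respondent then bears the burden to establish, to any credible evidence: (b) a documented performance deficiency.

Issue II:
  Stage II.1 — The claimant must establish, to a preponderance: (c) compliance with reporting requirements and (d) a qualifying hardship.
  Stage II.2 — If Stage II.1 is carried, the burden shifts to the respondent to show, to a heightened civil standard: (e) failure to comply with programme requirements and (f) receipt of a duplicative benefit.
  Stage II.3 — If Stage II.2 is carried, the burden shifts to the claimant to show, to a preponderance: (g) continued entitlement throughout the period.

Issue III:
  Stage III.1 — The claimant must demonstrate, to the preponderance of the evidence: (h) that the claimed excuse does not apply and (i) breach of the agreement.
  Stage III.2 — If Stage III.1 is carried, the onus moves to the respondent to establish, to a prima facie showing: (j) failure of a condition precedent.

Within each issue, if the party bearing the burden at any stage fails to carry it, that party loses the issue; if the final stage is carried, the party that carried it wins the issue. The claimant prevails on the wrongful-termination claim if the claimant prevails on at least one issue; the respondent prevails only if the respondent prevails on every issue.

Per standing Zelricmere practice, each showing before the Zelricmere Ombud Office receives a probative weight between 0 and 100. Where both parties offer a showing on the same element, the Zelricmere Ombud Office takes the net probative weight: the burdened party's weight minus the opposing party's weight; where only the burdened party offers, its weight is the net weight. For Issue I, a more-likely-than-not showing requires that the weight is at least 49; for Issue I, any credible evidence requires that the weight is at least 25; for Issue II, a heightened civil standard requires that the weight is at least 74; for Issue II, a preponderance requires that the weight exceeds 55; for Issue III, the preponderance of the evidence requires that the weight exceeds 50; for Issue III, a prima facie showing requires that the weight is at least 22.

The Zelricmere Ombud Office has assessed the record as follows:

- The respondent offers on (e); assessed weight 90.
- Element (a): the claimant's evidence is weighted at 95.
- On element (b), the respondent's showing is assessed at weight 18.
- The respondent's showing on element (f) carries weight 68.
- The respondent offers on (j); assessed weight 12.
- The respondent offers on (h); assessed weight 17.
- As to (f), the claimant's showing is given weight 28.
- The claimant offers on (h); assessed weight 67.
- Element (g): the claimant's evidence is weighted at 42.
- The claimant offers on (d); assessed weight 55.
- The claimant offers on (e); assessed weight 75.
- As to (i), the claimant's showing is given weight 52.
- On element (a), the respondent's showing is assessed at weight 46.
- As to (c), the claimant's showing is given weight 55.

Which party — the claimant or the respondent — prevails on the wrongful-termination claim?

claimant

— Issue I —
Stage I.1 (claimant, a more-likely-than-not showing, weight is at least 49): (a) net 95−46=49 ≥ 49 — meets.
  Stage I.1 is satisfied; the onus moves to the respondent.
Stage I.2 (respondent, any credible evidence, weight is at least 25): (b) 18 < 25 — fails.
  The respondent does not carry Stage I.2.
The claimant prevails on this issue.
— Issue II —
Stage II.1 (claimant, a preponderance, weight exceeds 55): (c) 55 ≤ 55 — fails; (d) 55 ≤ 55 — fails.
  Stage II.1 not carried; the claimant fails its burden.
So the respondent prevails on this issue.
— Issue III —
Stage III.1 (claimant, the preponderance of the evidence, weight exceeds 50): (h) net 67−17=50 ≤ 50 — fails; (i) 52 > 50 — meets.
  The claimant does not carry Stage III.1.
The respondent prevails on this issue.
Per-issue: Issue I → claimant; Issue II → respondent; Issue III → respondent. The claimant must prevail on at least one issue; overall, the claimant prevails.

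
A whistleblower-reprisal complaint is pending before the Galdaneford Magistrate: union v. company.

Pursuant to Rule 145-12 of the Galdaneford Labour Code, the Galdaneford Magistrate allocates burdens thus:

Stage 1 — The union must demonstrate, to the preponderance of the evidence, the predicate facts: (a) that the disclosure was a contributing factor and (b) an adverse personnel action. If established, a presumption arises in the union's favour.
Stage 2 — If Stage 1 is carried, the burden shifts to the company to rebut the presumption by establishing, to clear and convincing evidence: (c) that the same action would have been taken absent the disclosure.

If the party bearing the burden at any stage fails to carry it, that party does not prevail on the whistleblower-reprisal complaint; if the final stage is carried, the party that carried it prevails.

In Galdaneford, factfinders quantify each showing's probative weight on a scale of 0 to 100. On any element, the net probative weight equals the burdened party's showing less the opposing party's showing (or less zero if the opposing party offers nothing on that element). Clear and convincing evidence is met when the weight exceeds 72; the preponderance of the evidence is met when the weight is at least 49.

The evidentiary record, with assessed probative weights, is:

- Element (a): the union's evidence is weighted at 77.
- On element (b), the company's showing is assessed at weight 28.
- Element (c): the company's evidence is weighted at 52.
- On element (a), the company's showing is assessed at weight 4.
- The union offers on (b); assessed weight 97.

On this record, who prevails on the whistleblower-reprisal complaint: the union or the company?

union

Stage 1 — burden on union; standard: the preponderance of the evidence (weight is at least 49).
    (a): 77 − 4 = 73 ≥ 49 [met]
    (b): 97 − 28 = 69 ≥ 49 [met]
  Stage 1 is satisfied; the onus moves to the company.
Stage 2 — burden on company; standard: clear and convincing evidence (weight exceeds 72).
    (c): 52 ≤ 72 [not met]
  Not every element is met, so the company fails to carry Stage 2.
The analysis ends at Stage 2; the union prevails.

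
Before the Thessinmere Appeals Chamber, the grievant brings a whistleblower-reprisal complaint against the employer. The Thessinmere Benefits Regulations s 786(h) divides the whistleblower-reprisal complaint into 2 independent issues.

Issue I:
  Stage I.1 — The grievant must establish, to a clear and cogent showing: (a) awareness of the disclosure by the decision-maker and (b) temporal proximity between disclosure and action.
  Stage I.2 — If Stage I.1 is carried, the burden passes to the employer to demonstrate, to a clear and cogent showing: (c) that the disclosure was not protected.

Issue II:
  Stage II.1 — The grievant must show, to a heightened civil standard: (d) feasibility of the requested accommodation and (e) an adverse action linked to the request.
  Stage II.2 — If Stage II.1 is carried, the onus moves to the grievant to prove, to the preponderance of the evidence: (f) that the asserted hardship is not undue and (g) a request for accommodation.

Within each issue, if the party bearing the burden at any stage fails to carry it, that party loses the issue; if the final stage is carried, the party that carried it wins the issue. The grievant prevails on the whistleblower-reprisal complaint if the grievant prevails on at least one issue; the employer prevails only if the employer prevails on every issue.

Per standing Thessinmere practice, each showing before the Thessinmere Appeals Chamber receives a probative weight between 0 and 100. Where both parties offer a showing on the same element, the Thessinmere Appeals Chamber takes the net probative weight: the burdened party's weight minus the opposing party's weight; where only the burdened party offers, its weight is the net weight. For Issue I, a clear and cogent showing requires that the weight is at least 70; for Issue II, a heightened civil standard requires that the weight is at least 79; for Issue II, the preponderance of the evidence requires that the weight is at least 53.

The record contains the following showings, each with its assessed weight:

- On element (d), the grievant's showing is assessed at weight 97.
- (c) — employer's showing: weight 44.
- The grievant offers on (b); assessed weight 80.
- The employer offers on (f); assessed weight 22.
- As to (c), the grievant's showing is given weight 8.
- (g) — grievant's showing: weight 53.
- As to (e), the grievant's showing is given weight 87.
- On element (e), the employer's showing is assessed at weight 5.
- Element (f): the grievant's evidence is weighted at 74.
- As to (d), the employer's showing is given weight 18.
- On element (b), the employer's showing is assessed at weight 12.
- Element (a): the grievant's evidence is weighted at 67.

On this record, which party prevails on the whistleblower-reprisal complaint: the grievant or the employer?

— Issue I —
Stage I.1 — burden on grievant; standard: a clear and cogent showing (weight is at least 70).
    (a): 67 < 70 [not met]
    (b): 80 − 12 = 68 < 70 [not met]
  The grievant does not carry Stage I.1.
The employer prevails on this issue.
— Issue II —
At Stage II.1 the grievant must meet a heightened civil standard (weight is at least 79): on (d) the weight is 97 less the opposing 18 gives net 79, which does reach 79, so (d) meets the standard; on (e) the weight is 87 less the opposing 5 gives net 82, which does reach 79, so (e) meets the standard.
  All elements met. The grievant retains the burden for Stage II.2.
At Stage II.2 the grievant must meet the preponderance of the evidence (weight is at least 53): on (f) the weight is 74 less the opposing 22 gives net 52, which does not reach 53, so (f) does not meet the standard; on (g) the weight is 53, which does reach 53, so (g) meets the standard.
  Stage II.2 not carried; the grievant fails its burden.
The analysis ends at Stage II.2; the employer prevails on this issue.
Per-issue: Issue I → employer; Issue II → employer. The grievant must prevail on at least one issue; overall, the employer prevails.

employer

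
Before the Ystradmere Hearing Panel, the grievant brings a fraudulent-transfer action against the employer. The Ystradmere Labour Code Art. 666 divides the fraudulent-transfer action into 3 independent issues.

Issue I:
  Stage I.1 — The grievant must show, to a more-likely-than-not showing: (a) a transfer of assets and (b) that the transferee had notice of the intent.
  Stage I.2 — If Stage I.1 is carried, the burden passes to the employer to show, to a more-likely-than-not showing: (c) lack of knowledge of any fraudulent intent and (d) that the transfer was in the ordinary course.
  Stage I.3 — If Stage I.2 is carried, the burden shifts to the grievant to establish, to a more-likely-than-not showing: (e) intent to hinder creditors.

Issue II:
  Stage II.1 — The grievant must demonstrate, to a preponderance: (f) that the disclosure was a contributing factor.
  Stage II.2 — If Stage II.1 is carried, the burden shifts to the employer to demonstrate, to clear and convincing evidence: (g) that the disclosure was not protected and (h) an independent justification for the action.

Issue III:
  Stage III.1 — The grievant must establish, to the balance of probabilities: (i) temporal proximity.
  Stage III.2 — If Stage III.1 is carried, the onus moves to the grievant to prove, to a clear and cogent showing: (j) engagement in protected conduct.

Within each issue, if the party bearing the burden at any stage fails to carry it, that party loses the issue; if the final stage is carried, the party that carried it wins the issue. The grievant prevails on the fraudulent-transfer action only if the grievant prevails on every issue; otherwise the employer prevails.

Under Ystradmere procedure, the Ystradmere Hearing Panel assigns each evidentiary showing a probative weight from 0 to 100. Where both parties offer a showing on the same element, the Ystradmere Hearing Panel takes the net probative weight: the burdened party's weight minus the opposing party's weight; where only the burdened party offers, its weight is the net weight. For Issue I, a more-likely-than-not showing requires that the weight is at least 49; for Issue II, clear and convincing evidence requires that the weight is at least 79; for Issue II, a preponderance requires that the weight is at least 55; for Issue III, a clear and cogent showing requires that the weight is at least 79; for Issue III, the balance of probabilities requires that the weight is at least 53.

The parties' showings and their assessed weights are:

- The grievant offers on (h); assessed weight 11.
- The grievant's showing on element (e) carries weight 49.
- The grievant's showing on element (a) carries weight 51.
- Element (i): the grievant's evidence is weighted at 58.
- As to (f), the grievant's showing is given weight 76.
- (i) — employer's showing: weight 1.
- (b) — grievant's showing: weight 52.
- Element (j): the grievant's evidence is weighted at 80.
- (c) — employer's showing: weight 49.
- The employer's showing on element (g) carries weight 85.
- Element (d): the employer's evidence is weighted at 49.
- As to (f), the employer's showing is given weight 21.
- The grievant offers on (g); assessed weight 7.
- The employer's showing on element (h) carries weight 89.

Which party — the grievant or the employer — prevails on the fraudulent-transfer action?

grievant

— Issue I —
Stage I.1 (grievant, a more-likely-than-not showing, weight is at least 49): (a) 51 ≥ 49 — meets; (b) 52 ≥ 49 — meets.
  The grievant carries Stage I.1; the employer now bears the burden.
Stage I.2 (employer, a more-likely-than-not showing, weight is at least 49): (c) 49 ≥ 49 — meets; (d) 49 ≥ 49 — meets.
  Stage I.2 is satisfied; the onus moves to the grievant.
Stage I.3 (grievant, a more-likely-than-not showing, weight is at least 49): (e) 49 ≥ 49 — meets.
  The grievant carries the last stage.
Every stage carried; the grievant prevails on this issue.
— Issue II —
Stage II.1 (grievant, a preponderance, weight is at least 55): (f) net 76−21=55 ≥ 55 — meets.
  The grievant carries Stage II.1; the employer now bears the burden.
Stage II.2 (employer, clear and convincing evidence, weight is at least 79): (g) net 85−7=78 < 79 — fails; (h) net 89−11=78 < 79 — fails.
  The employer does not carry Stage II.2.
So the grievant prevails on this issue.
— Issue III —
At Stage III.1 the grievant must meet the balance of probabilities (weight is at least 53): on (i) the weight is 58 less the opposing 1 gives net 57, which does reach 53, so (i) meets the standard.
  Stage III.1 is satisfied; the grievant continues to bear the burden.
At Stage III.2 the grievant must meet a clear and cogent showing (weight is at least 79): on (j) the weight is 80, which does reach 79, so (j) meets the standard.
  The grievant carries the last stage.
With every stage satisfied, the grievant prevails on this issue.
Per-issue: Issue I → grievant; Issue II → grievant; Issue III → grievant. The grievant must prevail on every issue; overall, the grievant prevails.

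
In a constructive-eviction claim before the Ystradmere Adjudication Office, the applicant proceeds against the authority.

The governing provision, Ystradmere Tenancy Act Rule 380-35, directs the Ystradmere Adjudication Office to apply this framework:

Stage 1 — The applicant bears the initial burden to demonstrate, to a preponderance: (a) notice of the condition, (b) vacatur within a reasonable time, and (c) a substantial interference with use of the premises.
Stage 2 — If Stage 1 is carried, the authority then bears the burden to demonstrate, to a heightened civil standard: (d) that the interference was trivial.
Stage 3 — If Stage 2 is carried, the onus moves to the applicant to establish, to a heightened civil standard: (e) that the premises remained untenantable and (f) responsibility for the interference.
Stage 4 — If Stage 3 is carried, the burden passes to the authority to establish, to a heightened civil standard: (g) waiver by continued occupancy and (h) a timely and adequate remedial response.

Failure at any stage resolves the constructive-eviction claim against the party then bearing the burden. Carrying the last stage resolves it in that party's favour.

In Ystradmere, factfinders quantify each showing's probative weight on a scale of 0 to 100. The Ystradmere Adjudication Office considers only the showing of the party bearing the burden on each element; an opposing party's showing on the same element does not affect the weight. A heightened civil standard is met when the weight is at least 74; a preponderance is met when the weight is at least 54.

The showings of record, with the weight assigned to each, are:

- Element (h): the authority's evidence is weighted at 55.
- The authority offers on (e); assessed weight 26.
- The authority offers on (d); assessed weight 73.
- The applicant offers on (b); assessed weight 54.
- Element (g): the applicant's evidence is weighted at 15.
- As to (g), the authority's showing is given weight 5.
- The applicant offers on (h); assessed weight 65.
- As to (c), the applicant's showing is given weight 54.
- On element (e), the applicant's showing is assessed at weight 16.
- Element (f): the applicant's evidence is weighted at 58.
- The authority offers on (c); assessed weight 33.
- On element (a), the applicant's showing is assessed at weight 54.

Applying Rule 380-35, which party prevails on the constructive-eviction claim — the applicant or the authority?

applicant

Stage 1 — burden on applicant; standard: a preponderance (weight is at least 54).
    (a): 54 ≥ 54 [met]
    (b): 54 ≥ 54 [met]
    (c): 54 (authority's 33 disregarded) ≥ 54 [met]
  All elements met. The burden passes to the authority.
Stage 2 — burden on authority; standard: a heightened civil standard (weight is at least 74).
    (d): 73 < 74 [not met]
  Stage 2 not carried; the authority fails its burden.
So the applicant prevails.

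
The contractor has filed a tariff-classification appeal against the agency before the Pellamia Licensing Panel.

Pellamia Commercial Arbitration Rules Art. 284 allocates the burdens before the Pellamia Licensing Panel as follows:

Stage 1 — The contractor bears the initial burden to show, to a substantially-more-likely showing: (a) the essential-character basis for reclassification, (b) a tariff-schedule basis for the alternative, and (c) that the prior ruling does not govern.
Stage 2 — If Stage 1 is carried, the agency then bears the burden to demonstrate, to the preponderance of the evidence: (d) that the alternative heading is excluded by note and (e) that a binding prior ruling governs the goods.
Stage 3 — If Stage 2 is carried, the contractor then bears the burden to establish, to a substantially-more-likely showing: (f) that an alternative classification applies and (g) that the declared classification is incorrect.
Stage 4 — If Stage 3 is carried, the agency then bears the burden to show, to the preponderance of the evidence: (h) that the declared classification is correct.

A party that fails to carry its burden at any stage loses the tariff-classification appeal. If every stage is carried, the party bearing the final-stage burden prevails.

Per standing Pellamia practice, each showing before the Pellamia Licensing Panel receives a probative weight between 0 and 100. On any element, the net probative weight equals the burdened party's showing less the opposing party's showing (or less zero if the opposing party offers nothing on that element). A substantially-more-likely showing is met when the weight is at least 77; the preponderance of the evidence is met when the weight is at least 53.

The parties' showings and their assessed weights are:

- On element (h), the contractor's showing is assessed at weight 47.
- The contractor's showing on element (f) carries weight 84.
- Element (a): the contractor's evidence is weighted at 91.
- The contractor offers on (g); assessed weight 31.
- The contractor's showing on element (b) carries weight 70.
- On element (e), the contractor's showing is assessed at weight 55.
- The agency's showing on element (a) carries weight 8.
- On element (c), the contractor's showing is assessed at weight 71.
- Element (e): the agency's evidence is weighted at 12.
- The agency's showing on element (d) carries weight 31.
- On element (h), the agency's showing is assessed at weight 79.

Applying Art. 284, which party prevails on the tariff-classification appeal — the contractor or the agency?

At Stage 1 the contractor must meet a substantially-more-likely showing (weight is at least 77): on (a) the weight is 91 less the opposing 8 gives net 83, which does reach 77, so (a) meets the standard; on (b) the weight is 70, < 77, so (b) does not meet the standard; on (c) the weight is 71, which does not reach 77, so (c) does not meet the standard.
  Stage 1 not carried; the contractor fails its burden.
So the agency prevails.

agency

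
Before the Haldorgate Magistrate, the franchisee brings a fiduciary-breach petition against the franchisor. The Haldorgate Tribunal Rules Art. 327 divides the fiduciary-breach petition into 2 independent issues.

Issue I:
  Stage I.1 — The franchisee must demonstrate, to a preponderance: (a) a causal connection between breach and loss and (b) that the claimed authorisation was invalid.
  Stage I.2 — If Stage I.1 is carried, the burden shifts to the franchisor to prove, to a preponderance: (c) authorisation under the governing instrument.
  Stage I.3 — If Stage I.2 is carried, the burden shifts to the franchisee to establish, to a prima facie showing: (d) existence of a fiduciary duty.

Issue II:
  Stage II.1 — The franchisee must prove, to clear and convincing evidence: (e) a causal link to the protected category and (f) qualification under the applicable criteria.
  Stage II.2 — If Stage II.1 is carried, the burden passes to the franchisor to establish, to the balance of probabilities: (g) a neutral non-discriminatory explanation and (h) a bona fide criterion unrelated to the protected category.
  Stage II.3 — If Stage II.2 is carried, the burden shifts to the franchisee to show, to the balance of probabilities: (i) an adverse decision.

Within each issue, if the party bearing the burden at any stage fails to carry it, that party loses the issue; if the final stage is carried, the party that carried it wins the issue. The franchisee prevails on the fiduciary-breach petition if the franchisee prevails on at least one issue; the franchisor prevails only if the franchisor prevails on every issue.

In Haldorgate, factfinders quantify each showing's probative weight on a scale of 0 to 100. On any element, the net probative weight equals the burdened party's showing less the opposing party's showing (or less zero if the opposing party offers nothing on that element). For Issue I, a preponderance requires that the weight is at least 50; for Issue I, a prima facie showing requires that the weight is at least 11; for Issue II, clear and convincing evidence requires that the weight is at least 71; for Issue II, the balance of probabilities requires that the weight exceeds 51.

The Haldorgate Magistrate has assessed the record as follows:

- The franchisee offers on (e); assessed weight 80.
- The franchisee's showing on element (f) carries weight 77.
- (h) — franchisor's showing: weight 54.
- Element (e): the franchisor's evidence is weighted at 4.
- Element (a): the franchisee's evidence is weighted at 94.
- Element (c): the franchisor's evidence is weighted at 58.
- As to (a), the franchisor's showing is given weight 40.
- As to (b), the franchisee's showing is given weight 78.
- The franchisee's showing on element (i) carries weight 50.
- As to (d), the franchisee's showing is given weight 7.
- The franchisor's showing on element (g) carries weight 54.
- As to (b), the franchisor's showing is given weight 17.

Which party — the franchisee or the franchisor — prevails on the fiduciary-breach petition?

franchisor

— Issue I —
At Stage I.1 the franchisee must meet a preponderance (weight is at least 50): on (a) the weight is 94 less the opposing 40 gives net 54, ≥ 50, so (a) meets the standard; on (b) the weight is 78 less the opposing 17 gives net 61, which does reach 50, so (b) meets the standard.
  Stage I.1 carried; the burden shifts to the franchisor.
At Stage I.2 the franchisor must meet a preponderance (weight is at least 50): on (c) the weight is 58, which does reach 50, so (c) meets the standard.
  Stage I.2 is satisfied; the onus moves to the franchisee.
At Stage I.3 the franchisee must meet a prima facie showing (weight is at least 11): on (d) the weight is 7, which does not reach 11, so (d) does not meet the standard.
  Not every element is met, so the franchisee fails to carry Stage I.3.
The analysis ends at Stage I.3; the franchisor prevails on this issue.
— Issue II —
At Stage II.1 the franchisee must meet clear and convincing evidence (weight is at least 71): on (e) the weight is 80 less the opposing 4 gives net 76, which does reach 71, so (e) meets the standard; on (f) the weight is 77, ≥ 71, so (f) meets the standard.
  Stage II.1 carried; the burden shifts to the franchisor.
At Stage II.2 the franchisor must meet the balance of probabilities (weight exceeds 51): on (g) the weight is 54, which does exceed 51, so (g) meets the standard; on (h) the weight is 54, > 51, so (h) meets the standard.
  Stage II.2 carried; the burden shifts to the franchisee.
At Stage II.3 the franchisee must meet the balance of probabilities (weight exceeds 51): on (i) the weight is 50, ≤ 51, so (i) does not meet the standard.
  The franchisee does not carry Stage II.3.
The franchisor prevails on this issue.
Per-issue: Issue I → franchisor; Issue II → franchisor. The franchisee must prevail on at least one issue; overall, the franchisor prevails.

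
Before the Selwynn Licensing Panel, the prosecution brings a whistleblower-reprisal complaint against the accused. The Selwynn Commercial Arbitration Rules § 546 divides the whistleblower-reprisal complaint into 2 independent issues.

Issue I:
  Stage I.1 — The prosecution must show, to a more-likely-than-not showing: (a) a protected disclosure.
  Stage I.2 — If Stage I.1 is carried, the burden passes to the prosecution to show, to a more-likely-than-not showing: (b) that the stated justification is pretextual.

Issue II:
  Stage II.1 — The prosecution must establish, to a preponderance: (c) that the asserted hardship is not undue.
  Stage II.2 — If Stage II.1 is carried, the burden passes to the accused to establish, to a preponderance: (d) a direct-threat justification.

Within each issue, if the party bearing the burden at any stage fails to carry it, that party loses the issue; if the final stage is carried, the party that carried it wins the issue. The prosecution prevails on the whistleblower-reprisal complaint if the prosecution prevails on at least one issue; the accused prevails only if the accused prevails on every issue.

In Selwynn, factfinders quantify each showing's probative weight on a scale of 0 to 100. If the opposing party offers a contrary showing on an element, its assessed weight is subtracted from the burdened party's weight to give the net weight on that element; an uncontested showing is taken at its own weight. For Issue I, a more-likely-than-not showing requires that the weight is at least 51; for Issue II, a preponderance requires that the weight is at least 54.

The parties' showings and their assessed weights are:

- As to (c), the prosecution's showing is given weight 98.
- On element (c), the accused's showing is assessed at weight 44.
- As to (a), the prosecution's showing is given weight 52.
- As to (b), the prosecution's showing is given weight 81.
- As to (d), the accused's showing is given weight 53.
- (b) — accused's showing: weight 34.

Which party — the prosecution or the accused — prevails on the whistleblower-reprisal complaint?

prosecution

— Issue I —
At Stage I.1 the prosecution must meet a more-likely-than-not showing (weight is at least 51): on (a) the weight is 52, ≥ 51, so (a) meets the standard.
  Stage I.1 is satisfied; the prosecution continues to bear the burden.
At Stage I.2 the prosecution must meet a more-likely-than-not showing (weight is at least 51): on (b) the weight is 81 less the opposing 34 gives net 47, < 51, so (b) does not meet the standard.
  Not every element is met, so the prosecution fails to carry Stage I.2.
The accused prevails on this issue.
— Issue II —
At Stage II.1 the prosecution must meet a preponderance (weight is at least 54): on (c) the weight is 98 less the opposing 44 gives net 54, which does reach 54, so (c) meets the standard.
  Stage II.1 carried; the burden shifts to the accused.
At Stage II.2 the accused must meet a preponderance (weight is at least 54): on (d) the weight is 53, which does not reach 54, so (d) does not meet the standard.
  Not every element is met, so the accused fails to carry Stage II.2.
So the prosecution prevails on this issue.
Per-issue: Issue I → accused; Issue II → prosecution. The prosecution must prevail on at least one issue; overall, the prosecution prevails.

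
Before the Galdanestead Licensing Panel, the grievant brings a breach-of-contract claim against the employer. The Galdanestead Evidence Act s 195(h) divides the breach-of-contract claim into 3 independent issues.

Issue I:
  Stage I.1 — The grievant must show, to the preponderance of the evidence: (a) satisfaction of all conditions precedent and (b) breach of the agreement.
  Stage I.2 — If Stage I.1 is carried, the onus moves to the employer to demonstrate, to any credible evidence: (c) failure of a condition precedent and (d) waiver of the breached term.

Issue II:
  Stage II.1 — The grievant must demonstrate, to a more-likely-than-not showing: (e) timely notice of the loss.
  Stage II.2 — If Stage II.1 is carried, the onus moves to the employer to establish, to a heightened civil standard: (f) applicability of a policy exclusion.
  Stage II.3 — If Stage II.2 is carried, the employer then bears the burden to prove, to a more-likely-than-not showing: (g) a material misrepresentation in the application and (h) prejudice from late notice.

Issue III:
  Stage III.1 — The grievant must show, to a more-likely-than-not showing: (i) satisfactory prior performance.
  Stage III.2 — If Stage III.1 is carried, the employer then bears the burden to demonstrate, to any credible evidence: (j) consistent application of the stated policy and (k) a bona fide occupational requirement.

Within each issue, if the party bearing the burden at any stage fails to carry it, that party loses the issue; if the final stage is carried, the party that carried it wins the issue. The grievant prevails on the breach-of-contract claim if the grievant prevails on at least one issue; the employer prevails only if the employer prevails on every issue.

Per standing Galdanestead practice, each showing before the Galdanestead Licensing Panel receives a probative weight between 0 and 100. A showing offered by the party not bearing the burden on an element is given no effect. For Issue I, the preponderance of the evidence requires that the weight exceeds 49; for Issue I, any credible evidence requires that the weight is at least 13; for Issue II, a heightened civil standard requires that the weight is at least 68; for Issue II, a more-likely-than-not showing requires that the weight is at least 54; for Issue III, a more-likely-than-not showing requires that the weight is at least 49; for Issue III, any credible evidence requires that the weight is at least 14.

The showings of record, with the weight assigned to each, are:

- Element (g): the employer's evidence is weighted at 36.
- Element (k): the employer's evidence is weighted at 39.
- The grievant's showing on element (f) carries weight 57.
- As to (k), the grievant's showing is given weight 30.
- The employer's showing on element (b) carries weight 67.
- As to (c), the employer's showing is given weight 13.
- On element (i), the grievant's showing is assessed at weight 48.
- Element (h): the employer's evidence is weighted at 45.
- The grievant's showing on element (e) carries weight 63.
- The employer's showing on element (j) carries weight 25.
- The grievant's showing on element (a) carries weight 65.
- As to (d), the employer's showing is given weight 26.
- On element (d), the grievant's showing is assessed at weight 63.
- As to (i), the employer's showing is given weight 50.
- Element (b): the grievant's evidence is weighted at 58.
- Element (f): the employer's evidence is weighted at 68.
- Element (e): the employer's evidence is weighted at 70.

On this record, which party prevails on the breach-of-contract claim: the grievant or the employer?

grievant

— Issue I —
Stage I.1 (grievant, the preponderance of the evidence, weight exceeds 49): (a) 65 > 49 — meets; (b) 58 (employer's 67 disregarded) > 49 — meets.
  Stage I.1 carried; the burden shifts to the employer.
Stage I.2 (employer, any credible evidence, weight is at least 13): (c) 13 ≥ 13 — meets; (d) 26 (grievant's 63 disregarded) ≥ 13 — meets.
  Stage I.2 carried; the final stage is satisfied.
All stages carried — the employer prevails on this issue.
— Issue II —
At Stage II.1 the grievant must meet a more-likely-than-not showing (weight is at least 54): on (e) the weight is 63 (the employer's 70 is given no effect), which does reach 54, so (e) meets the standard.
  Stage II.1 is satisfied; the onus moves to the employer.
At Stage II.2 the employer must meet a heightened civil standard (weight is at least 68): on (f) the weight is 68 (the grievant's 57 is given no effect), which does reach 68, so (f) meets the standard.
  Stage II.2 carried; the burden remains with the employer.
At Stage II.3 the employer must meet a more-likely-than-not showing (weight is at least 54): on (g) the weight is 36, < 54, so (g) does not meet the standard; on (h) the weight is 45, < 54, so (h) does not meet the standard.
  The employer does not carry Stage II.3.
The grievant prevails on this issue.
— Issue III —
At Stage III.1 the grievant must meet a more-likely-than-not showing (weight is at least 49): on (i) the weight is 48 (the employer's 50 is given no effect), < 49, so (i) does not meet the standard.
  Not every element is met, so the grievant fails to carry Stage III.1.
The employer prevails on this issue.
Per-issue: Issue I → employer; Issue II → grievant; Issue III → employer. The grievant must prevail on at least one issue; overall, the grievant prevails.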